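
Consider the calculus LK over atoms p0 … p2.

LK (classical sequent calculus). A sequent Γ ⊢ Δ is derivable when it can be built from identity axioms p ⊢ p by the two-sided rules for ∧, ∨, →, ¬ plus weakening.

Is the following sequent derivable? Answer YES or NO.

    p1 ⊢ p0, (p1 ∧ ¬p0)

Derivation trace:
[∧R] p1 ⊢ p0, (p1 ∧ ¬p0)
  [Ax] p1 ⊢ p1
  [¬R]  ⊢ p0, ¬p0
    [Ax] p0 ⊢ p0

Result: YES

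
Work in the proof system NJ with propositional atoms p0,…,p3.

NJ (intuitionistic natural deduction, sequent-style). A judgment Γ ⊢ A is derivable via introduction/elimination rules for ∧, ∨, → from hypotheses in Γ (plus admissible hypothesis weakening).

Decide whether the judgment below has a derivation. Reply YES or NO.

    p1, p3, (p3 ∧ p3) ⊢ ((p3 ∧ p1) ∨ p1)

Derivation trace:
[Wk] p1, p3, (p3 ∧ p3) ⊢ ((p3 ∧ p1) ∨ p1)
  [∨I₁] p1, p3 ⊢ ((p3 ∧ p1) ∨ p1)
    [∧I] p1, p3 ⊢ (p3 ∧ p1)
      [Ax] p3 ⊢ p3
      [Ax] p1 ⊢ p1

Result: YES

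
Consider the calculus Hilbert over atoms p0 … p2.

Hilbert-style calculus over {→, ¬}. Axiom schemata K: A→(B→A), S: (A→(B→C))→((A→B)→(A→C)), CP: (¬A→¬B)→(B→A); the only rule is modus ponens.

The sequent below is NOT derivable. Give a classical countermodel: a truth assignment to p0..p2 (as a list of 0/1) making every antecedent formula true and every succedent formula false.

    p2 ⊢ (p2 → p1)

Search for a countermodel by truth-table:
  v=000: Γ:[p2=F] Δ:[(p2 → p1)=T] refutes=False
  v=001: Γ:[p2=T] Δ:[(p2 → p1)=F] refutes=True  ← countermodel

Result: [0, 0, 1]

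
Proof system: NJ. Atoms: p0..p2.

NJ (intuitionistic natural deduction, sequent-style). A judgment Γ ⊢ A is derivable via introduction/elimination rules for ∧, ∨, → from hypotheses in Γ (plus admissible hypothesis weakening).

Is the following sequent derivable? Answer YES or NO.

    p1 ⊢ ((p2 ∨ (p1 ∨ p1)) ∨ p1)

Derivation (root first):
[∨I₁] p1 ⊢ ((p2 ∨ (p1 ∨ p1)) ∨ p1)
  [∨I₂] p1 ⊢ (p2 ∨ (p1 ∨ p1))
    [∨I₁] p1 ⊢ (p1 ∨ p1)
      [Ax] p1 ⊢ p1

Result: YES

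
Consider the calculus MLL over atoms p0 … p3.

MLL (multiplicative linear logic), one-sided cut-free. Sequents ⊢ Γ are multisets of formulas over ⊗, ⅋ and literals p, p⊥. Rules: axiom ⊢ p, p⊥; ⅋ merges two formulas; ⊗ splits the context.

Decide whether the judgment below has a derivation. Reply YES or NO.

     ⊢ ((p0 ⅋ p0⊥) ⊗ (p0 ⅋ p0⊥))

Derivation (root first):
[⊗]  ⊢ ((p0 ⅋ p0⊥) ⊗ (p0 ⅋ p0⊥))
  [⅋]  ⊢ (p0 ⅋ p0⊥)
    [Ax]  ⊢ p0, p0⊥
  [⅋]  ⊢ (p0 ⅋ p0⊥)
    [Ax]  ⊢ p0, p0⊥

Result: YES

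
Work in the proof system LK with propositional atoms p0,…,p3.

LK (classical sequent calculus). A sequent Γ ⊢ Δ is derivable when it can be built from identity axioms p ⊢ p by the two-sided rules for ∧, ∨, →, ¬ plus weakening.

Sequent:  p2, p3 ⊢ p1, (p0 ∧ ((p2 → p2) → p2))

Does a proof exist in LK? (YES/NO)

Search for a countermodel by truth-table:
  v=0000: Γ:[p2=F, p3=F] Δ:[p1=F, (p0 ∧ ((p2 → p2) → p2))=F] refutes=False
  v=0001: Γ:[p2=F, p3=T] Δ:[p1=F, (p0 ∧ ((p2 → p2) → p2))=F] refutes=False
  v=0010: Γ:[p2=T, p3=F] Δ:[p1=F, (p0 ∧ ((p2 → p2) → p2))=F] refutes=False
  v=0011: Γ:[p2=T, p3=T] Δ:[p1=F, (p0 ∧ ((p2 → p2) → p2))=F] refutes=True  ← countermodel

Result: NO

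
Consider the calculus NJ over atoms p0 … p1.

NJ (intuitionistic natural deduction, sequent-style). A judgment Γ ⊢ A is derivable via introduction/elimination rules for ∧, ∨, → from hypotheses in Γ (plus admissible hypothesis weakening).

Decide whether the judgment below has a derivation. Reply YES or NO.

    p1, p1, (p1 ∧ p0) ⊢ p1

Derivation (root first):
[Wk] p1, p1, (p1 ∧ p0) ⊢ p1
  [Wk] p1, p1 ⊢ p1
    [Ax] p1 ⊢ p1

Result: YES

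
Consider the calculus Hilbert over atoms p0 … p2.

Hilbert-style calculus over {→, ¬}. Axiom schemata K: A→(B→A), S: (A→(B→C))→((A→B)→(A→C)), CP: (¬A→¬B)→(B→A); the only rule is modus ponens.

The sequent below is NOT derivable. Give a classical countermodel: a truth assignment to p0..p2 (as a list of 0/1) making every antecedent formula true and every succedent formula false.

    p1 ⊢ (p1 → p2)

Search for a countermodel by truth-table:
  v=000: Γ:[p1=F] Δ:[(p1 → p2)=T] refutes=False
  v=001: Γ:[p1=F] Δ:[(p1 → p2)=T] refutes=False
  v=010: Γ:[p1=T] Δ:[(p1 → p2)=F] refutes=True  ← countermodel

Result: [0, 1, 0]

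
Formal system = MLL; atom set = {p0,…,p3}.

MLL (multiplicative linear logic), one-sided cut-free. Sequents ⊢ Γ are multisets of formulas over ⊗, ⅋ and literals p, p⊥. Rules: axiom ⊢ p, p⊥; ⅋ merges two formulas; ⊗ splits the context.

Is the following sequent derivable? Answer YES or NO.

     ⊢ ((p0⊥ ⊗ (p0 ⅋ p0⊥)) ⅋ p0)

Proof tree:
[⅋]  ⊢ ((p0⊥ ⊗ (p0 ⅋ p0⊥)) ⅋ p0)
  [⊗]  ⊢ p0, (p0⊥ ⊗ (p0 ⅋ p0⊥))
    [Ax]  ⊢ p0, p0⊥
    [⅋]  ⊢ (p0 ⅋ p0⊥)
      [Ax]  ⊢ p0, p0⊥

Result: YES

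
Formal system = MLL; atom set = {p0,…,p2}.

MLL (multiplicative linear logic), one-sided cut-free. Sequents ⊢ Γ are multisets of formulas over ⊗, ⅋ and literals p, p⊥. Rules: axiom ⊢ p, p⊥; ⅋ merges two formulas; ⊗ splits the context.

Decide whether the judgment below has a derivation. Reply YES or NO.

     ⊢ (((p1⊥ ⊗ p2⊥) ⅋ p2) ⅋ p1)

Derivation (root first):
[⅋]  ⊢ (((p1⊥ ⊗ p2⊥) ⅋ p2) ⅋ p1)
  [⅋]  ⊢ p1, ((p1⊥ ⊗ p2⊥) ⅋ p2)
    [⊗]  ⊢ p1, p2, (p1⊥ ⊗ p2⊥)
      [Ax]  ⊢ p1, p1⊥
      [Ax]  ⊢ p2, p2⊥

Result: YES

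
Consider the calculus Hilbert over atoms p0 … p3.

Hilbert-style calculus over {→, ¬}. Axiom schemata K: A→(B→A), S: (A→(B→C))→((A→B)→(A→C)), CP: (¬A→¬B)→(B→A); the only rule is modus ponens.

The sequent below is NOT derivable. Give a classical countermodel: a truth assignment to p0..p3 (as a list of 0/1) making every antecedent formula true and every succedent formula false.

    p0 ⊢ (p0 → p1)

Search for a countermodel by truth-table:
  v=0000: Γ:[p0=F] Δ:[(p0 → p1)=T] refutes=False
  v=0001: Γ:[p0=F] Δ:[(p0 → p1)=T] refutes=False
  v=0010: Γ:[p0=F] Δ:[(p0 → p1)=T] refutes=False
  v=0011: Γ:[p0=F] Δ:[(p0 → p1)=T] refutes=False
  v=0100: Γ:[p0=F] Δ:[(p0 → p1)=T] refutes=False
  v=0101: Γ:[p0=F] Δ:[(p0 → p1)=T] refutes=False
  v=0110: Γ:[p0=F] Δ:[(p0 → p1)=T] refutes=False
  v=0111: Γ:[p0=F] Δ:[(p0 → p1)=T] refutes=False
  v=1000: Γ:[p0=T] Δ:[(p0 → p1)=F] refutes=True  ← countermodel

Result: [1, 0, 0, 0]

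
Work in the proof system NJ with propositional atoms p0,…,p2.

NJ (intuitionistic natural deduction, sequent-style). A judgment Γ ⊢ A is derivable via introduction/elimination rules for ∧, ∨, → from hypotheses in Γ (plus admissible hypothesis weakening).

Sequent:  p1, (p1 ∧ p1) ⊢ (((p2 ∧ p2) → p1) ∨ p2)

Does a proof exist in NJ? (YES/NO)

Proof tree:
[∨I₁] p1, (p1 ∧ p1) ⊢ (((p2 ∧ p2) → p1) ∨ p2)
  [→I] p1, (p1 ∧ p1) ⊢ ((p2 ∧ p2) → p1)
    [Wk] p1, (p1 ∧ p1), (p2 ∧ p2) ⊢ p1
      [Wk] p1, (p1 ∧ p1) ⊢ p1
        [Ax] p1 ⊢ p1

Result: YES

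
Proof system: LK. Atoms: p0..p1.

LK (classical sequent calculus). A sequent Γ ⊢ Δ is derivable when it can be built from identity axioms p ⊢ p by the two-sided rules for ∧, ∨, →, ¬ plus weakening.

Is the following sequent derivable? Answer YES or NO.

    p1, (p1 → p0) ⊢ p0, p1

Derivation trace:
[WR] p1, (p1 → p0) ⊢ p0, p1
  [→L] p1, (p1 → p0) ⊢ p0
    [Ax] p1 ⊢ p1
    [Ax] p0 ⊢ p0

Result: YES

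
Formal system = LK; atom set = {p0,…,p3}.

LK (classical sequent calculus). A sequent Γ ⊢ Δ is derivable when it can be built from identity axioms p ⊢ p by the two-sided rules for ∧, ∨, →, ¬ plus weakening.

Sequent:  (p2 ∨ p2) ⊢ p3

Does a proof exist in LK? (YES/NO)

Enumerate valuations to refute Γ ⊢ Δ:
  v=0000: Γ:[(p2 ∨ p2)=F] Δ:[p3=F] refutes=False
  v=0001: Γ:[(p2 ∨ p2)=F] Δ:[p3=T] refutes=False
  v=0010: Γ:[(p2 ∨ p2)=T] Δ:[p3=F] refutes=True  ← countermodel

Result: NO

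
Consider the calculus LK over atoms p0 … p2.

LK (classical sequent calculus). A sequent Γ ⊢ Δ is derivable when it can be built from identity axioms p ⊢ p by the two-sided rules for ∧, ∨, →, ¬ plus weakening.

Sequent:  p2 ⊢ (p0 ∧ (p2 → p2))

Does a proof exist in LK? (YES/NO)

Enumerate valuations to refute Γ ⊢ Δ:
  v=000: Γ:[p2=F] Δ:[(p0 ∧ (p2 → p2))=F] refutes=False
  v=001: Γ:[p2=T] Δ:[(p0 ∧ (p2 → p2))=F] refutes=True  ← countermodel

Result: NO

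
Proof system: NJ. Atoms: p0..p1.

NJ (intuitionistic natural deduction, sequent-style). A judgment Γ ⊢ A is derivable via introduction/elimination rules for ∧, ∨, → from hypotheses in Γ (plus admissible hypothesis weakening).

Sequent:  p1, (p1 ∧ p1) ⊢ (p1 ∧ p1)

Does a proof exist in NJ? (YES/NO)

Derivation trace:
[∧I] p1, (p1 ∧ p1) ⊢ (p1 ∧ p1)
  [Wk] p1, (p1 ∧ p1) ⊢ p1
    [Ax] p1 ⊢ p1
  [Wk] p1, (p1 ∧ p1) ⊢ p1
    [Ax] p1 ⊢ p1

Result: YES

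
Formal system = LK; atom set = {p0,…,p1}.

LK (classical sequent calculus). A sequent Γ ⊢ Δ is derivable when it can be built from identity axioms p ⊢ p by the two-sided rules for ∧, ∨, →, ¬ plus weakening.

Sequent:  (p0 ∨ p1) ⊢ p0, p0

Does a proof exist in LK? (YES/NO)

Enumerate valuations to refute Γ ⊢ Δ:
  v=00: Γ:[(p0 ∨ p1)=F] Δ:[p0=F, p0=F] refutes=False
  v=01: Γ:[(p0 ∨ p1)=T] Δ:[p0=F, p0=F] refutes=True  ← countermodel

Result: NO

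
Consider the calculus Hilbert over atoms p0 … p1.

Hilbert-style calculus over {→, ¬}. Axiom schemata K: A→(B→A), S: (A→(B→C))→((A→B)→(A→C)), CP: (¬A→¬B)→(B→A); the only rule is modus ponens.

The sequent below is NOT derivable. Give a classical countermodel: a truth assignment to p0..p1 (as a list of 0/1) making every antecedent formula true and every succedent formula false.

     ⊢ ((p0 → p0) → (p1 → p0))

Truth-table refutation:
  v=00: Γ:[] Δ:[((p0 → p0) → (p1 → p0))=T] refutes=False
  v=01: Γ:[] Δ:[((p0 → p0) → (p1 → p0))=F] refutes=True  ← countermodel

Result: [0, 1]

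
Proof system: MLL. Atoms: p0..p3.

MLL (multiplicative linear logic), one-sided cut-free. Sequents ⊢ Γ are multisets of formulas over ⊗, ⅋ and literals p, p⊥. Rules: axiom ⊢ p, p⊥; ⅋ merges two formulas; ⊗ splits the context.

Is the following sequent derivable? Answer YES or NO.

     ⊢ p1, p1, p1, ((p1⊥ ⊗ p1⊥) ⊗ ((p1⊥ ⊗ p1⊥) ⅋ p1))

Derivation trace:
[⊗]  ⊢ p1, p1, p1, ((p1⊥ ⊗ p1⊥) ⊗ ((p1⊥ ⊗ p1⊥) ⅋ p1))
  [⊗]  ⊢ p1, p1, (p1⊥ ⊗ p1⊥)
    [Ax]  ⊢ p1, p1⊥
    [Ax]  ⊢ p1, p1⊥
  [⅋]  ⊢ p1, ((p1⊥ ⊗ p1⊥) ⅋ p1)
    [⊗]  ⊢ p1, p1, (p1⊥ ⊗ p1⊥)
      [Ax]  ⊢ p1, p1⊥
      [Ax]  ⊢ p1, p1⊥

Result: YES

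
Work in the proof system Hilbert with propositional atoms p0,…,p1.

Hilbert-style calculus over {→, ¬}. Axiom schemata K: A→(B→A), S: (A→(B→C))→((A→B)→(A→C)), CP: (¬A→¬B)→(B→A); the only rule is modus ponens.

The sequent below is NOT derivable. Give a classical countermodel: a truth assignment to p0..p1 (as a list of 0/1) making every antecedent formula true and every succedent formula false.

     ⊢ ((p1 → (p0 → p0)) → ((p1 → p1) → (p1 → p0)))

Truth-table refutation:
  v=00: Γ:[] Δ:[((p1 → (p0 → p0)) → ((p1 → p1) → (p1 → p0)))=T] refutes=False
  v=01: Γ:[] Δ:[((p1 → (p0 → p0)) → ((p1 → p1) → (p1 → p0)))=F] refutes=True  ← countermodel

Result: [0, 1]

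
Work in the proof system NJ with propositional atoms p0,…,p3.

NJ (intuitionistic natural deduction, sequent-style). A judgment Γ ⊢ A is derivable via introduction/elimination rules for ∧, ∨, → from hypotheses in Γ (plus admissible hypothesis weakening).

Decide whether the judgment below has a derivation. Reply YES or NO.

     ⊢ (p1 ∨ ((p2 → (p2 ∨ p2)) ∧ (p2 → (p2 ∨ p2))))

Derivation (root first):
[∨I₂]  ⊢ (p1 ∨ ((p2 → (p2 ∨ p2)) ∧ (p2 → (p2 ∨ p2))))
  [∧I]  ⊢ ((p2 → (p2 ∨ p2)) ∧ (p2 → (p2 ∨ p2)))
    [→I]  ⊢ (p2 → (p2 ∨ p2))
      [∨I₂] p2 ⊢ (p2 ∨ p2)
        [Ax] p2 ⊢ p2
    [→I]  ⊢ (p2 → (p2 ∨ p2))
      [∨I₂] p2 ⊢ (p2 ∨ p2)
        [Ax] p2 ⊢ p2

Result: YES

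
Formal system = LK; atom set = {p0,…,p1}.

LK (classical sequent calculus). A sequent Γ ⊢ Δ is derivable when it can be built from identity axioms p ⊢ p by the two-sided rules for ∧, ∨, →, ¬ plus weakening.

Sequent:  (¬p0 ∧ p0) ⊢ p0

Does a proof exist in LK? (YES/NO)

Derivation trace:
[WR] (¬p0 ∧ p0) ⊢ p0
  [∧L] (¬p0 ∧ p0) ⊢ 
    [¬L] p0, ¬p0 ⊢ 
      [Ax] p0 ⊢ p0

Result: YES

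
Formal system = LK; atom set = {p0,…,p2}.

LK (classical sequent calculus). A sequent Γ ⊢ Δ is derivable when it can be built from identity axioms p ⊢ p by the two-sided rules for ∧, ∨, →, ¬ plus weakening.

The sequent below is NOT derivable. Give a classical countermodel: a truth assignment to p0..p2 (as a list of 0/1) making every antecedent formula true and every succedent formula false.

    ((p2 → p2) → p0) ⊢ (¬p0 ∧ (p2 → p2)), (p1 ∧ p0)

Enumerate valuations to refute Γ ⊢ Δ:
  v=000: Γ:[((p2 → p2) → p0)=F] Δ:[(¬p0 ∧ (p2 → p2))=T, (p1 ∧ p0)=F] refutes=False
  v=001: Γ:[((p2 → p2) → p0)=F] Δ:[(¬p0 ∧ (p2 → p2))=T, (p1 ∧ p0)=F] refutes=False
  v=010: Γ:[((p2 → p2) → p0)=F] Δ:[(¬p0 ∧ (p2 → p2))=T, (p1 ∧ p0)=F] refutes=False
  v=011: Γ:[((p2 → p2) → p0)=F] Δ:[(¬p0 ∧ (p2 → p2))=T, (p1 ∧ p0)=F] refutes=False
  v=100: Γ:[((p2 → p2) → p0)=T] Δ:[(¬p0 ∧ (p2 → p2))=F, (p1 ∧ p0)=F] refutes=True  ← countermodel

Result: [1, 0, 0]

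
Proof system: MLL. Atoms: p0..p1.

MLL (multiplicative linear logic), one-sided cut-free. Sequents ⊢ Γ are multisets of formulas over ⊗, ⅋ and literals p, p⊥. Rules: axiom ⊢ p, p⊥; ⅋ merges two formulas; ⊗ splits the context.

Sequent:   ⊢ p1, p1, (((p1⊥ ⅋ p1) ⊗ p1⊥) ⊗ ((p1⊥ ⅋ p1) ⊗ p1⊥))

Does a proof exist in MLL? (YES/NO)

Derivation trace:
[⊗]  ⊢ p1, p1, (((p1⊥ ⅋ p1) ⊗ p1⊥) ⊗ ((p1⊥ ⅋ p1) ⊗ p1⊥))
  [⊗]  ⊢ p1, ((p1⊥ ⅋ p1) ⊗ p1⊥)
    [⅋]  ⊢ (p1⊥ ⅋ p1)
      [Ax]  ⊢ p1, p1⊥
    [Ax]  ⊢ p1, p1⊥
  [⊗]  ⊢ p1, ((p1⊥ ⅋ p1) ⊗ p1⊥)
    [⅋]  ⊢ (p1⊥ ⅋ p1)
      [Ax]  ⊢ p1, p1⊥
    [Ax]  ⊢ p1, p1⊥

Result: YES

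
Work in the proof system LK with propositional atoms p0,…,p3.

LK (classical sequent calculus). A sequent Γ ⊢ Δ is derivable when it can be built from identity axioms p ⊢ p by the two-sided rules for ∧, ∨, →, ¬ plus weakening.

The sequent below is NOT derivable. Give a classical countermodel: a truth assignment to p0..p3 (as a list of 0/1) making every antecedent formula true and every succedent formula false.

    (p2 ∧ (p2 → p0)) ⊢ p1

Search for a countermodel by truth-table:
  v=0000: Γ:[(p2 ∧ (p2 → p0))=F] Δ:[p1=F] refutes=False
  v=0001: Γ:[(p2 ∧ (p2 → p0))=F] Δ:[p1=F] refutes=False
  v=0010: Γ:[(p2 ∧ (p2 → p0))=F] Δ:[p1=F] refutes=False
  v=0011: Γ:[(p2 ∧ (p2 → p0))=F] Δ:[p1=F] refutes=False
  v=0100: Γ:[(p2 ∧ (p2 → p0))=F] Δ:[p1=T] refutes=False
  v=0101: Γ:[(p2 ∧ (p2 → p0))=F] Δ:[p1=T] refutes=False
  v=0110: Γ:[(p2 ∧ (p2 → p0))=F] Δ:[p1=T] refutes=False
  v=0111: Γ:[(p2 ∧ (p2 → p0))=F] Δ:[p1=T] refutes=False
  v=1000: Γ:[(p2 ∧ (p2 → p0))=F] Δ:[p1=F] refutes=False
  v=1001: Γ:[(p2 ∧ (p2 → p0))=F] Δ:[p1=F] refutes=False
  v=1010: Γ:[(p2 ∧ (p2 → p0))=T] Δ:[p1=F] refutes=True  ← countermodel

Result: [1, 0, 1, 0]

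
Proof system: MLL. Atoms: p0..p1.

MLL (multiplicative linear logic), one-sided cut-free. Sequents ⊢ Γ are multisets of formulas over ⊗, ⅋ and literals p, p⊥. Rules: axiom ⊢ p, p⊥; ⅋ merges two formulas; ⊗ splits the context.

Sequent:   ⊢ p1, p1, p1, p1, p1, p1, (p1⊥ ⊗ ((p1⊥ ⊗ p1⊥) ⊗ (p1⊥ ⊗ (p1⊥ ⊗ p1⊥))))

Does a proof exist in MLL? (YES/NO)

Proof tree:
[⊗]  ⊢ p1, p1, p1, p1, p1, p1, (p1⊥ ⊗ ((p1⊥ ⊗ p1⊥) ⊗ (p1⊥ ⊗ (p1⊥ ⊗ p1⊥))))
  [Ax]  ⊢ p1, p1⊥
  [⊗]  ⊢ p1, p1, p1, p1, p1, ((p1⊥ ⊗ p1⊥) ⊗ (p1⊥ ⊗ (p1⊥ ⊗ p1⊥)))
    [⊗]  ⊢ p1, p1, (p1⊥ ⊗ p1⊥)
      [Ax]  ⊢ p1, p1⊥
      [Ax]  ⊢ p1, p1⊥
    [⊗]  ⊢ p1, p1, p1, (p1⊥ ⊗ (p1⊥ ⊗ p1⊥))
      [Ax]  ⊢ p1, p1⊥
      [⊗]  ⊢ p1, p1, (p1⊥ ⊗ p1⊥)
        [Ax]  ⊢ p1, p1⊥
        [Ax]  ⊢ p1, p1⊥

Result: YES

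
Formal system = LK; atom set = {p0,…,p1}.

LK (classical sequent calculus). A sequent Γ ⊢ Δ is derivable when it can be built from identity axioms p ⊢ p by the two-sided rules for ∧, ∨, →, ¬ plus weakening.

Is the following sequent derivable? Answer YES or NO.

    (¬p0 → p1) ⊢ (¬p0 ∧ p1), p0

Proof tree:
[→L] (¬p0 → p1) ⊢ (¬p0 ∧ p1), p0
  [¬R]  ⊢ p0, p0, ¬p0
    [WR] p0 ⊢ p0, p0
      [Ax] p0 ⊢ p0
  [∧R] p1 ⊢ p0, (¬p0 ∧ p1)
    [¬R]  ⊢ p0, p0, ¬p0
      [WR] p0 ⊢ p0, p0
        [Ax] p0 ⊢ p0
    [WL] p1, p1 ⊢ p1
      [Ax] p1 ⊢ p1

Result: YES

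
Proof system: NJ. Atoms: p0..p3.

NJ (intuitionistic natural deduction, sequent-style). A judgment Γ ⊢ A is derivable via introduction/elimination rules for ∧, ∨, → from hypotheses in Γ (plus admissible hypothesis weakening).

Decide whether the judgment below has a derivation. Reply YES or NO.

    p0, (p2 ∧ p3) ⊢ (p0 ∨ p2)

Derivation trace:
[Wk] p0, (p2 ∧ p3) ⊢ (p0 ∨ p2)
  [∨I₁] p0 ⊢ (p0 ∨ p2)
    [Ax] p0 ⊢ p0

Result: YES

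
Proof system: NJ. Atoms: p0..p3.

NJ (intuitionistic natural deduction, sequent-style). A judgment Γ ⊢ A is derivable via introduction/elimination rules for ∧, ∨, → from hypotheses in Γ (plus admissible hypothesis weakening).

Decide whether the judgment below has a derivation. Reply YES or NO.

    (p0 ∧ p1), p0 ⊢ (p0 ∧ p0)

Derivation (root first):
[∧I] (p0 ∧ p1), p0 ⊢ (p0 ∧ p0)
  [Wk] p0, (p0 ∧ p1) ⊢ p0
    [Ax] p0 ⊢ p0
  [Wk] p0, (p0 ∧ p1) ⊢ p0
    [Ax] p0 ⊢ p0

Result: YES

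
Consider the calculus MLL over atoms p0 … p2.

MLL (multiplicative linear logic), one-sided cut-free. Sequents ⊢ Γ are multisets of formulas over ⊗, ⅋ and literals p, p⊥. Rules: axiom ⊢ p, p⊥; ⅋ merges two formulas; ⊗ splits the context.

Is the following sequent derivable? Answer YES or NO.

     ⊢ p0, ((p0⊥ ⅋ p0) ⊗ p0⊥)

Proof tree:
[⊗]  ⊢ p0, ((p0⊥ ⅋ p0) ⊗ p0⊥)
  [⅋]  ⊢ (p0⊥ ⅋ p0)
    [Ax]  ⊢ p0, p0⊥
  [Ax]  ⊢ p0, p0⊥

Result: YES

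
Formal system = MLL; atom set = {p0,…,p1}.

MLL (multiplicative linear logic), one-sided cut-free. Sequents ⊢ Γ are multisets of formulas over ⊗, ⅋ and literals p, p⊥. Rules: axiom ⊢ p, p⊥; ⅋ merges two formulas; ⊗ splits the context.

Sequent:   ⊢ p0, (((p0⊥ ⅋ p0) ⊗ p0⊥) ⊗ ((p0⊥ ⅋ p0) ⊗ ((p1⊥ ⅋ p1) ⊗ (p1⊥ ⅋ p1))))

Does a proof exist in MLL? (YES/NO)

Proof tree:
[⊗]  ⊢ p0, (((p0⊥ ⅋ p0) ⊗ p0⊥) ⊗ ((p0⊥ ⅋ p0) ⊗ ((p1⊥ ⅋ p1) ⊗ (p1⊥ ⅋ p1))))
  [⊗]  ⊢ p0, ((p0⊥ ⅋ p0) ⊗ p0⊥)
    [⅋]  ⊢ (p0⊥ ⅋ p0)
      [Ax]  ⊢ p0, p0⊥
    [Ax]  ⊢ p0, p0⊥
  [⊗]  ⊢ ((p0⊥ ⅋ p0) ⊗ ((p1⊥ ⅋ p1) ⊗ (p1⊥ ⅋ p1)))
    [⅋]  ⊢ (p0⊥ ⅋ p0)
      [Ax]  ⊢ p0, p0⊥
    [⊗]  ⊢ ((p1⊥ ⅋ p1) ⊗ (p1⊥ ⅋ p1))
      [⅋]  ⊢ (p1⊥ ⅋ p1)
        [Ax]  ⊢ p1, p1⊥
      [⅋]  ⊢ (p1⊥ ⅋ p1)
        [Ax]  ⊢ p1, p1⊥

Result: YES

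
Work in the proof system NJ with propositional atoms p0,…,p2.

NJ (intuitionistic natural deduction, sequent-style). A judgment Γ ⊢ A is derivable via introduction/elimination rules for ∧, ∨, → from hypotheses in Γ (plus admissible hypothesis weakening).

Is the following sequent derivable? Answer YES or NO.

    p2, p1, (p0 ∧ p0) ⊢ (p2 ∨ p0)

Derivation trace:
[Wk] p2, p1, (p0 ∧ p0) ⊢ (p2 ∨ p0)
  [∨I₁] p2, p1 ⊢ (p2 ∨ p0)
    [Wk] p2, p1 ⊢ p2
      [Ax] p2 ⊢ p2

Result: YES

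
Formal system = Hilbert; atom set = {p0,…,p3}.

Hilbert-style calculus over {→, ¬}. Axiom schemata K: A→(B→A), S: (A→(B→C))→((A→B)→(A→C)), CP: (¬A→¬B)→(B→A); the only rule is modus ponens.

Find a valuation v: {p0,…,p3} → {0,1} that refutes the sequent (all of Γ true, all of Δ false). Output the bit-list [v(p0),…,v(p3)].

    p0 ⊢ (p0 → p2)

Truth-table refutation:
  v=0000: Γ:[p0=F] Δ:[(p0 → p2)=T] refutes=False
  v=0001: Γ:[p0=F] Δ:[(p0 → p2)=T] refutes=False
  v=0010: Γ:[p0=F] Δ:[(p0 → p2)=T] refutes=False
  v=0011: Γ:[p0=F] Δ:[(p0 → p2)=T] refutes=False
  v=0100: Γ:[p0=F] Δ:[(p0 → p2)=T] refutes=False
  v=0101: Γ:[p0=F] Δ:[(p0 → p2)=T] refutes=False
  v=0110: Γ:[p0=F] Δ:[(p0 → p2)=T] refutes=False
  v=0111: Γ:[p0=F] Δ:[(p0 → p2)=T] refutes=False
  v=1000: Γ:[p0=T] Δ:[(p0 → p2)=F] refutes=True  ← countermodel

Result: [1, 0, 0, 0]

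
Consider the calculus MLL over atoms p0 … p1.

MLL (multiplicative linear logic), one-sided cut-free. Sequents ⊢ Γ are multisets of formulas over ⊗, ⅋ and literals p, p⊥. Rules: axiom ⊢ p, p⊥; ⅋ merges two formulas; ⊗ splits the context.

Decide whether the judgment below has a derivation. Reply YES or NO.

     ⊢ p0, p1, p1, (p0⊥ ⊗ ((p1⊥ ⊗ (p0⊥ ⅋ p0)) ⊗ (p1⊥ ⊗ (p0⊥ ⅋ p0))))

Derivation trace:
[⊗]  ⊢ p0, p1, p1, (p0⊥ ⊗ ((p1⊥ ⊗ (p0⊥ ⅋ p0)) ⊗ (p1⊥ ⊗ (p0⊥ ⅋ p0))))
  [Ax]  ⊢ p0, p0⊥
  [⊗]  ⊢ p1, p1, ((p1⊥ ⊗ (p0⊥ ⅋ p0)) ⊗ (p1⊥ ⊗ (p0⊥ ⅋ p0)))
    [⊗]  ⊢ p1, (p1⊥ ⊗ (p0⊥ ⅋ p0))
      [Ax]  ⊢ p1, p1⊥
      [⅋]  ⊢ (p0⊥ ⅋ p0)
        [Ax]  ⊢ p0, p0⊥
    [⊗]  ⊢ p1, (p1⊥ ⊗ (p0⊥ ⅋ p0))
      [Ax]  ⊢ p1, p1⊥
      [⅋]  ⊢ (p0⊥ ⅋ p0)
        [Ax]  ⊢ p0, p0⊥

Result: YES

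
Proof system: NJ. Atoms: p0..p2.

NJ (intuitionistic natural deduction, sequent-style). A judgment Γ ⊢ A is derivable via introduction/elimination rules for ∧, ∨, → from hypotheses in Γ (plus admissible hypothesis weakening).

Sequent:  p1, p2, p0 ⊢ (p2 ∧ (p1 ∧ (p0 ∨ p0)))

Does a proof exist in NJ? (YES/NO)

Proof tree:
[∧I] p1, p2, p0 ⊢ (p2 ∧ (p1 ∧ (p0 ∨ p0)))
  [Ax] p2 ⊢ p2
  [∧I] p1, p0 ⊢ (p1 ∧ (p0 ∨ p0))
    [Ax] p1 ⊢ p1
    [∨I₁] p0 ⊢ (p0 ∨ p0)
      [Ax] p0 ⊢ p0

Result: YES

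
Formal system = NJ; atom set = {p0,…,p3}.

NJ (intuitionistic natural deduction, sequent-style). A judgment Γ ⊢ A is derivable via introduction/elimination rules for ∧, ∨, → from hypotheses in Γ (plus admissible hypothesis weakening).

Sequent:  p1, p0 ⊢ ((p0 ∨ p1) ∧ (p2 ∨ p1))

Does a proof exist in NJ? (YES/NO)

Derivation trace:
[∧I] p1, p0 ⊢ ((p0 ∨ p1) ∧ (p2 ∨ p1))
  [∨I₁] p0 ⊢ (p0 ∨ p1)
    [Ax] p0 ⊢ p0
  [∨I₂] p1 ⊢ (p2 ∨ p1)
    [Ax] p1 ⊢ p1

Result: YES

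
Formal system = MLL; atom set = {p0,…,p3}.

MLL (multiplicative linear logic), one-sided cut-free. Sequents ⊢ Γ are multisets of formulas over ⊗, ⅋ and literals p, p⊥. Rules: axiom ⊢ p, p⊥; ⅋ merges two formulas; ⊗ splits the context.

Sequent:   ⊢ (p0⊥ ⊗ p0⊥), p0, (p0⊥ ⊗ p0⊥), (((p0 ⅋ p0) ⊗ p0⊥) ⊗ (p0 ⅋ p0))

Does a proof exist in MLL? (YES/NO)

Derivation trace:
[⊗]  ⊢ (p0⊥ ⊗ p0⊥), p0, (p0⊥ ⊗ p0⊥), (((p0 ⅋ p0) ⊗ p0⊥) ⊗ (p0 ⅋ p0))
  [⊗]  ⊢ (p0⊥ ⊗ p0⊥), p0, ((p0 ⅋ p0) ⊗ p0⊥)
    [⅋]  ⊢ (p0⊥ ⊗ p0⊥), (p0 ⅋ p0)
      [⊗]  ⊢ p0, p0, (p0⊥ ⊗ p0⊥)
        [Ax]  ⊢ p0, p0⊥
        [Ax]  ⊢ p0, p0⊥
    [Ax]  ⊢ p0, p0⊥
  [⅋]  ⊢ (p0⊥ ⊗ p0⊥), (p0 ⅋ p0)
    [⊗]  ⊢ p0, p0, (p0⊥ ⊗ p0⊥)
      [Ax]  ⊢ p0, p0⊥
      [Ax]  ⊢ p0, p0⊥

Result: YES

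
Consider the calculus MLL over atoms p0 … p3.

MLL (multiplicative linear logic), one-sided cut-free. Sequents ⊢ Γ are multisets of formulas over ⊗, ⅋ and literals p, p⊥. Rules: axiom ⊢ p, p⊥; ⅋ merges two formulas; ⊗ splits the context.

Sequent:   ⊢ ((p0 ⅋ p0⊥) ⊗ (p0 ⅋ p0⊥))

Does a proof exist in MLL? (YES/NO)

Derivation (root first):
[⊗]  ⊢ ((p0 ⅋ p0⊥) ⊗ (p0 ⅋ p0⊥))
  [⅋]  ⊢ (p0 ⅋ p0⊥)
    [Ax]  ⊢ p0, p0⊥
  [⅋]  ⊢ (p0 ⅋ p0⊥)
    [Ax]  ⊢ p0, p0⊥

Result: YES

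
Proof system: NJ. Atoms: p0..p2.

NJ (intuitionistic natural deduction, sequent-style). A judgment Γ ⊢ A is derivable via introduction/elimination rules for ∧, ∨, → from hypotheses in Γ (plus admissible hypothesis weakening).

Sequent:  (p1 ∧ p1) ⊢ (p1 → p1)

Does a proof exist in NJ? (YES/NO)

Proof tree:
[Wk] (p1 ∧ p1) ⊢ (p1 → p1)
  [→I]  ⊢ (p1 → p1)
    [Ax] p1 ⊢ p1

Result: YES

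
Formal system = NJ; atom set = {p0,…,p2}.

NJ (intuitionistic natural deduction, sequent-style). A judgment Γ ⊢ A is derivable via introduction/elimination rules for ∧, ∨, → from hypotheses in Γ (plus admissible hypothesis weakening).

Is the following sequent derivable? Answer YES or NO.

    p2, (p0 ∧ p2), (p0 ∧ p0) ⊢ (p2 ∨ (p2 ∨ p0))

Derivation (root first):
[∨I₂] p2, (p0 ∧ p2), (p0 ∧ p0) ⊢ (p2 ∨ (p2 ∨ p0))
  [Wk] p2, (p0 ∧ p2), (p0 ∧ p0) ⊢ (p2 ∨ p0)
    [Wk] p2, (p0 ∧ p2) ⊢ (p2 ∨ p0)
      [∨I₁] p2 ⊢ (p2 ∨ p0)
        [Ax] p2 ⊢ p2

Result: YES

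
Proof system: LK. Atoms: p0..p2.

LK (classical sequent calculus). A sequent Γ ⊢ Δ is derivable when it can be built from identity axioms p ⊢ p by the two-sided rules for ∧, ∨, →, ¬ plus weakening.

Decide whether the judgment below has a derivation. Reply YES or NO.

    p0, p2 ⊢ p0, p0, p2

Derivation trace:
[WR] p0, p2 ⊢ p0, p0, p2
  [WL] p0, p2 ⊢ p0, p0
    [WR] p0 ⊢ p0, p0
      [Ax] p0 ⊢ p0

Result: YES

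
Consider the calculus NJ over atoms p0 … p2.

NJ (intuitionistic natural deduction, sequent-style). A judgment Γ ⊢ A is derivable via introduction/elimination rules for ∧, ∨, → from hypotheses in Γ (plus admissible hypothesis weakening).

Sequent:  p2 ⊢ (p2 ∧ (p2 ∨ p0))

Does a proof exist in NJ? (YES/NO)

Derivation trace:
[∧I] p2 ⊢ (p2 ∧ (p2 ∨ p0))
  [Ax] p2 ⊢ p2
  [∨I₁] p2 ⊢ (p2 ∨ p0)
    [Ax] p2 ⊢ p2

Result: YES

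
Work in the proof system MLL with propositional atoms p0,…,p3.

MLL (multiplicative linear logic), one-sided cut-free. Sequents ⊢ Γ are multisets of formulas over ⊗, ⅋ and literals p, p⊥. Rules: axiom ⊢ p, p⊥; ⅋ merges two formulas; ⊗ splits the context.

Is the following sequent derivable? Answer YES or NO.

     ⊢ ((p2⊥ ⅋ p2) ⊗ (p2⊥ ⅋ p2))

Derivation (root first):
[⊗]  ⊢ ((p2⊥ ⅋ p2) ⊗ (p2⊥ ⅋ p2))
  [⅋]  ⊢ (p2⊥ ⅋ p2)
    [Ax]  ⊢ p2, p2⊥
  [⅋]  ⊢ (p2⊥ ⅋ p2)
    [Ax]  ⊢ p2, p2⊥

Result: YES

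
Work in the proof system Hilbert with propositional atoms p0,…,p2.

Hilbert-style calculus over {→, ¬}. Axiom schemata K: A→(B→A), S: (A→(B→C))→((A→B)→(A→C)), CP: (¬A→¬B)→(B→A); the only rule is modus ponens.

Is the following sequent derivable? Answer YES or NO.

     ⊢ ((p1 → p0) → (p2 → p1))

Enumerate valuations to refute Γ ⊢ Δ:
  v=000: Γ:[] Δ:[((p1 → p0) → (p2 → p1))=T] refutes=False
  v=001: Γ:[] Δ:[((p1 → p0) → (p2 → p1))=F] refutes=True  ← countermodel

Result: NO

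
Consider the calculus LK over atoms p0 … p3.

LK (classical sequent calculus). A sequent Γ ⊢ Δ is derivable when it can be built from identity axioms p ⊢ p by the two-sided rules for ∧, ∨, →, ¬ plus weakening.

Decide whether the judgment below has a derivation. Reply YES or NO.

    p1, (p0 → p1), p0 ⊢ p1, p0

Derivation (root first):
[WL] p1, (p0 → p1), p0 ⊢ p1, p0
  [→L] p1, (p0 → p1) ⊢ p1, p0
    [WR] p1 ⊢ p1, p0
      [Ax] p1 ⊢ p1
    [WR] p1 ⊢ p1, p0
      [Ax] p1 ⊢ p1

Result: YES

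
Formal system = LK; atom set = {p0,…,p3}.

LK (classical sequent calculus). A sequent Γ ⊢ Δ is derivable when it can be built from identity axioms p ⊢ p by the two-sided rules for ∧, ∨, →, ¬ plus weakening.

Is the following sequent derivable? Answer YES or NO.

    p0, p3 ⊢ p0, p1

Proof tree:
[WR] p0, p3 ⊢ p0, p1
  [WL] p0, p3 ⊢ p0
    [Ax] p0 ⊢ p0

Result: YES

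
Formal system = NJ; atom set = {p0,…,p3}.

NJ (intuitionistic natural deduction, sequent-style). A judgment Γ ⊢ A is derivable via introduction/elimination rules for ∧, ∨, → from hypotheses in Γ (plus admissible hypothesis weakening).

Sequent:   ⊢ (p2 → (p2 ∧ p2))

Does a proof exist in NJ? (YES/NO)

Proof tree:
[→I]  ⊢ (p2 → (p2 ∧ p2))
  [∧I] p2 ⊢ (p2 ∧ p2)
    [Ax] p2 ⊢ p2
    [Ax] p2 ⊢ p2

Result: YES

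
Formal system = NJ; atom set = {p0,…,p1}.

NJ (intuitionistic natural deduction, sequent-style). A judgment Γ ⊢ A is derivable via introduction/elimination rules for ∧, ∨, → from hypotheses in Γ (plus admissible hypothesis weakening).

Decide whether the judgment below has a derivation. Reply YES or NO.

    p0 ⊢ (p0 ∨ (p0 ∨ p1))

Proof tree:
[∨I₂] p0 ⊢ (p0 ∨ (p0 ∨ p1))
  [∨I₁] p0 ⊢ (p0 ∨ p1)
    [Ax] p0 ⊢ p0

Result: YES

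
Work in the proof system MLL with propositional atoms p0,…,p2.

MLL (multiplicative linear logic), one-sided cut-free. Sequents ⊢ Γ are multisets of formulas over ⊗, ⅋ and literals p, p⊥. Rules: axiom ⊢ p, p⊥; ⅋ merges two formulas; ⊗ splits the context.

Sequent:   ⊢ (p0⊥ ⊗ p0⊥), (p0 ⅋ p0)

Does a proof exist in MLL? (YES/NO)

Proof tree:
[⅋]  ⊢ (p0⊥ ⊗ p0⊥), (p0 ⅋ p0)
  [⊗]  ⊢ p0, p0, (p0⊥ ⊗ p0⊥)
    [Ax]  ⊢ p0, p0⊥
    [Ax]  ⊢ p0, p0⊥

Result: YES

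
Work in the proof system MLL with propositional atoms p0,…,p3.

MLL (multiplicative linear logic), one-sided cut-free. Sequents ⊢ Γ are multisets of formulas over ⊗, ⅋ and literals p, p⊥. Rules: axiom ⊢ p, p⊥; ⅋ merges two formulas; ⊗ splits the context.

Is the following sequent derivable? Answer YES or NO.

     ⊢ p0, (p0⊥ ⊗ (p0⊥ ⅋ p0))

Derivation (root first):
[⊗]  ⊢ p0, (p0⊥ ⊗ (p0⊥ ⅋ p0))
  [Ax]  ⊢ p0, p0⊥
  [⅋]  ⊢ (p0⊥ ⅋ p0)
    [Ax]  ⊢ p0, p0⊥

Result: YES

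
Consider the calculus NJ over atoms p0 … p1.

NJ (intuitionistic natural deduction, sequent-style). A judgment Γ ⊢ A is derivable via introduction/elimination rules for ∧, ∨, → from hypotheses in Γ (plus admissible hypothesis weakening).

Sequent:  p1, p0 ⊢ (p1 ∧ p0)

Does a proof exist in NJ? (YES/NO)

Proof tree:
[∧I] p1, p0 ⊢ (p1 ∧ p0)
  [Ax] p1 ⊢ p1
  [Wk] p0, p0, p0 ⊢ p0
    [Wk] p0, p0 ⊢ p0
      [Ax] p0 ⊢ p0

Result: YES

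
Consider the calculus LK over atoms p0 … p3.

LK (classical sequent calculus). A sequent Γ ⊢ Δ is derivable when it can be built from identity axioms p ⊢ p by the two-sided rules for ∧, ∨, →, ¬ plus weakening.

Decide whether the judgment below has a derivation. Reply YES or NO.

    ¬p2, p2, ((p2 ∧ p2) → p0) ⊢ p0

Derivation trace:
[→L] ¬p2, p2, ((p2 ∧ p2) → p0) ⊢ p0
  [¬L] p2, ¬p2 ⊢ (p2 ∧ p2)
    [∧R] p2 ⊢ p2, (p2 ∧ p2)
      [WR] p2 ⊢ p2, p2
        [Ax] p2 ⊢ p2
      [WR] p2 ⊢ p2, p2
        [Ax] p2 ⊢ p2
  [Ax] p0 ⊢ p0

Result: YES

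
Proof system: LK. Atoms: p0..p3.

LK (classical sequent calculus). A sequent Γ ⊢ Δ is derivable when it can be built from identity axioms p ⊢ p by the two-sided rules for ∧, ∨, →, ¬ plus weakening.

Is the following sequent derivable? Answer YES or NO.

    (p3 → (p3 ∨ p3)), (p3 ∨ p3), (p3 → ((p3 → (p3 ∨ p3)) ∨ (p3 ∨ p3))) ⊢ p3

Proof tree:
[→L] (p3 → (p3 ∨ p3)), (p3 ∨ p3), (p3 → ((p3 → (p3 ∨ p3)) ∨ (p3 ∨ p3))) ⊢ p3
  [→L] (p3 ∨ p3), (p3 → (p3 ∨ p3)) ⊢ p3
    [∨L] (p3 ∨ p3) ⊢ p3
      [Ax] p3 ⊢ p3
      [Ax] p3 ⊢ p3
    [∨L] (p3 ∨ p3) ⊢ p3
      [Ax] p3 ⊢ p3
      [Ax] p3 ⊢ p3
  [∨L] (p3 ∨ p3), ((p3 → (p3 ∨ p3)) ∨ (p3 ∨ p3)) ⊢ p3
    [→L] (p3 ∨ p3), (p3 → (p3 ∨ p3)) ⊢ p3
      [∨L] (p3 ∨ p3) ⊢ p3
        [Ax] p3 ⊢ p3
        [Ax] p3 ⊢ p3
      [∨L] (p3 ∨ p3) ⊢ p3
        [Ax] p3 ⊢ p3
        [Ax] p3 ⊢ p3
    [∨L] (p3 ∨ p3) ⊢ p3
      [Ax] p3 ⊢ p3
      [Ax] p3 ⊢ p3

Result: YES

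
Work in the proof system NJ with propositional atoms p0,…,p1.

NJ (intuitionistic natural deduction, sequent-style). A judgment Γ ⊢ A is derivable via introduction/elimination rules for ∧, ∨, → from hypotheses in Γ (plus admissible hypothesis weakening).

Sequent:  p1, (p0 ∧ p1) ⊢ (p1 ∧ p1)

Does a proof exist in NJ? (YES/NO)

Derivation (root first):
[Wk] p1, (p0 ∧ p1) ⊢ (p1 ∧ p1)
  [∧I] p1 ⊢ (p1 ∧ p1)
    [Ax] p1 ⊢ p1
    [Ax] p1 ⊢ p1

Result: YES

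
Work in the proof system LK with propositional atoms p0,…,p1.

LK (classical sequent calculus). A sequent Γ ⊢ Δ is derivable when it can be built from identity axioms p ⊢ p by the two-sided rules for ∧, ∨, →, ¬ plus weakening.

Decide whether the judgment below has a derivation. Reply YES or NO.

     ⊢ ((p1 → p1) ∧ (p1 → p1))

Proof tree:
[∧R]  ⊢ ((p1 → p1) ∧ (p1 → p1))
  [→R]  ⊢ (p1 → p1)
    [Ax] p1 ⊢ p1
  [→R]  ⊢ (p1 → p1)
    [Ax] p1 ⊢ p1

Result: YES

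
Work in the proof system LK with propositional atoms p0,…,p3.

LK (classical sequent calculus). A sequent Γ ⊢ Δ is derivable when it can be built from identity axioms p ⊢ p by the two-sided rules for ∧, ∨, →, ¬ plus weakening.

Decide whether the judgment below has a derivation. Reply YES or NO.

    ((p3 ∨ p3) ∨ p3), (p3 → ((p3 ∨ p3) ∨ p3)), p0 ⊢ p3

Derivation trace:
[WL] ((p3 ∨ p3) ∨ p3), (p3 → ((p3 ∨ p3) ∨ p3)), p0 ⊢ p3
  [→L] ((p3 ∨ p3) ∨ p3), (p3 → ((p3 ∨ p3) ∨ p3)) ⊢ p3
    [∨L] ((p3 ∨ p3) ∨ p3) ⊢ p3
      [∨L] (p3 ∨ p3) ⊢ p3
        [Ax] p3 ⊢ p3
        [Ax] p3 ⊢ p3
      [Ax] p3 ⊢ p3
    [∨L] ((p3 ∨ p3) ∨ p3) ⊢ p3
      [∨L] (p3 ∨ p3) ⊢ p3
        [Ax] p3 ⊢ p3
        [Ax] p3 ⊢ p3
      [Ax] p3 ⊢ p3

Result: YES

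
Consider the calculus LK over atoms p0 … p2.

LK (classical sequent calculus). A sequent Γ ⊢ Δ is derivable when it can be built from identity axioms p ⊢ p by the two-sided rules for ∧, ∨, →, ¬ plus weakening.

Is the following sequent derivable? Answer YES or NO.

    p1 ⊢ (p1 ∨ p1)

Derivation (root first):
[∨R] p1 ⊢ (p1 ∨ p1)
  [WR] p1 ⊢ p1, p1
    [Ax] p1 ⊢ p1

Result: YES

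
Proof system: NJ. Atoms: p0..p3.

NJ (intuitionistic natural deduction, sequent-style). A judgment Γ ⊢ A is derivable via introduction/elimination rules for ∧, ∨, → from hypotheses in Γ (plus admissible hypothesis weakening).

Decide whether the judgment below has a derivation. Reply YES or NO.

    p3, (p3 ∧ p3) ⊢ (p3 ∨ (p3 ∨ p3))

Derivation trace:
[∨I₂] p3, (p3 ∧ p3) ⊢ (p3 ∨ (p3 ∨ p3))
  [∨I₂] p3, (p3 ∧ p3) ⊢ (p3 ∨ p3)
    [Wk] p3, (p3 ∧ p3) ⊢ p3
      [Ax] p3 ⊢ p3

Result: YES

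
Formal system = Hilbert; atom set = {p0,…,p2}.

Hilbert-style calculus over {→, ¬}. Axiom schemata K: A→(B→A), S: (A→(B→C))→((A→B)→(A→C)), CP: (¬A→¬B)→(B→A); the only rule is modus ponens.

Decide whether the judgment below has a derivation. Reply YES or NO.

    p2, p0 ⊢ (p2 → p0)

Derivation trace:
[MP] p2, p0 ⊢ (p2 → p0)
  [K]  ⊢ (p0 → (p2 → p0))
  [MP] p2, p0 ⊢ p0
    [MP] p0 ⊢ (p2 → p0)
      [K]  ⊢ (p0 → (p2 → p0))
      [Hyp] p0 ⊢ p0
    [Hyp] p2 ⊢ p2

Result: YES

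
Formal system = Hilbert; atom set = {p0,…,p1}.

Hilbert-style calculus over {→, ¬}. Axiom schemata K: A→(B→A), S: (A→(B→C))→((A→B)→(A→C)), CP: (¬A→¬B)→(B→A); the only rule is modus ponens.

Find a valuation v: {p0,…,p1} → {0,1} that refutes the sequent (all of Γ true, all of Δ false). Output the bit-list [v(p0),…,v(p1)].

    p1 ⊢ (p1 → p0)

Truth-table refutation:
  v=00: Γ:[p1=F] Δ:[(p1 → p0)=T] refutes=False
  v=01: Γ:[p1=T] Δ:[(p1 → p0)=F] refutes=True  ← countermodel

Result: [0, 1]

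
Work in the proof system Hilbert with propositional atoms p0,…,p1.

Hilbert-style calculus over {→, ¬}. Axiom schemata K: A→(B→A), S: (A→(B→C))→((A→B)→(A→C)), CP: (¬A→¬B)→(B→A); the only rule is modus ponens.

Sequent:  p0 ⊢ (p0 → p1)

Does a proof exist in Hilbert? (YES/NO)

Search for a countermodel by truth-table:
  v=00: Γ:[p0=F] Δ:[(p0 → p1)=T] refutes=False
  v=01: Γ:[p0=F] Δ:[(p0 → p1)=T] refutes=False
  v=10: Γ:[p0=T] Δ:[(p0 → p1)=F] refutes=True  ← countermodel

Result: NO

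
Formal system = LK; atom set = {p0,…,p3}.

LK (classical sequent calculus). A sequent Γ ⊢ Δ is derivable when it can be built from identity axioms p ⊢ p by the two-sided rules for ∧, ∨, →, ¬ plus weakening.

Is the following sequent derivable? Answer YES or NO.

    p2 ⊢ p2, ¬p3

Proof tree:
[¬R] p2 ⊢ p2, ¬p3
  [WL] p2, p3 ⊢ p2
    [Ax] p2 ⊢ p2

Result: YES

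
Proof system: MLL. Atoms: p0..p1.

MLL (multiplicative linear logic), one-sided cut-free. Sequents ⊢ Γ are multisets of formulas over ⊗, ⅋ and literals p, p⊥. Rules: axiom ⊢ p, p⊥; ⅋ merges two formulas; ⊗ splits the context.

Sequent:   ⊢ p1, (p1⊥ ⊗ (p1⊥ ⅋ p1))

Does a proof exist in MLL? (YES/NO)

Proof tree:
[⊗]  ⊢ p1, (p1⊥ ⊗ (p1⊥ ⅋ p1))
  [Ax]  ⊢ p1, p1⊥
  [⅋]  ⊢ (p1⊥ ⅋ p1)
    [Ax]  ⊢ p1, p1⊥

Result: YES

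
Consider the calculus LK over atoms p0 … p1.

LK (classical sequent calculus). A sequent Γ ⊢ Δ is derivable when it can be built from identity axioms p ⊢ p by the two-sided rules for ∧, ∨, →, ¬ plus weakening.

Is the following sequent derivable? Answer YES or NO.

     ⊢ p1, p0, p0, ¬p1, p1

Derivation (root first):
[WR]  ⊢ p1, p0, p0, ¬p1, p1
  [¬R]  ⊢ p1, p0, p0, ¬p1
    [WR] p1 ⊢ p1, p0, p0
      [WR] p1 ⊢ p1, p0
        [Ax] p1 ⊢ p1

Result: YES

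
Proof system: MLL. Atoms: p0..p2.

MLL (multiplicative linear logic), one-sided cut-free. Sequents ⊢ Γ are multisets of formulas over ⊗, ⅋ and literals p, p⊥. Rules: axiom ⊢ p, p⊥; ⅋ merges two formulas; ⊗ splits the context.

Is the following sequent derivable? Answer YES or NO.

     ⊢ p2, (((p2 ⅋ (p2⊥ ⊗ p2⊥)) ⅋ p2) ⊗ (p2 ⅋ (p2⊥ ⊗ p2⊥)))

Derivation (root first):
[⊗]  ⊢ p2, (((p2 ⅋ (p2⊥ ⊗ p2⊥)) ⅋ p2) ⊗ (p2 ⅋ (p2⊥ ⊗ p2⊥)))
  [⅋]  ⊢ ((p2 ⅋ (p2⊥ ⊗ p2⊥)) ⅋ p2)
    [⅋]  ⊢ p2, (p2 ⅋ (p2⊥ ⊗ p2⊥))
      [⊗]  ⊢ p2, p2, (p2⊥ ⊗ p2⊥)
        [Ax]  ⊢ p2, p2⊥
        [Ax]  ⊢ p2, p2⊥
  [⅋]  ⊢ p2, (p2 ⅋ (p2⊥ ⊗ p2⊥))
    [⊗]  ⊢ p2, p2, (p2⊥ ⊗ p2⊥)
      [Ax]  ⊢ p2, p2⊥
      [Ax]  ⊢ p2, p2⊥

Result: YES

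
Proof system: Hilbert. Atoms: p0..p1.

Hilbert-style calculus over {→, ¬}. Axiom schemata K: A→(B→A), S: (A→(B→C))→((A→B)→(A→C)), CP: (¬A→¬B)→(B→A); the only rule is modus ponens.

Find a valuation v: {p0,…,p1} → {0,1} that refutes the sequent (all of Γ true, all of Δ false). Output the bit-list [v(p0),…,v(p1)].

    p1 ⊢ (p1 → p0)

Enumerate valuations to refute Γ ⊢ Δ:
  v=00: Γ:[p1=F] Δ:[(p1 → p0)=T] refutes=False
  v=01: Γ:[p1=T] Δ:[(p1 → p0)=F] refutes=True  ← countermodel

Result: [0, 1]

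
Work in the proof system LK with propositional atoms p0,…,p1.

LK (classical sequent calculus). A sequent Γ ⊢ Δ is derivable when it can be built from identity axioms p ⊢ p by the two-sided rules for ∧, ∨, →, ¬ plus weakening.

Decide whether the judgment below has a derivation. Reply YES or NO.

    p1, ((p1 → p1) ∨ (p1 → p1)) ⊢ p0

Search for a countermodel by truth-table:
  v=00: Γ:[p1=F, ((p1 → p1) ∨ (p1 → p1))=T] Δ:[p0=F] refutes=False
  v=01: Γ:[p1=T, ((p1 → p1) ∨ (p1 → p1))=T] Δ:[p0=F] refutes=True  ← countermodel

Result: NO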